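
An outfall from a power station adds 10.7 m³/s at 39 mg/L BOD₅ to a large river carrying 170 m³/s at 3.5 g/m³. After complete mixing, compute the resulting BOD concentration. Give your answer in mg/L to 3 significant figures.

Flow-weighted mixing gives C = (10.7·39 + 170·3.5) / (10.7 + 170) = 1012/180.7 = 5.602 mg/L.

5.60 mg/L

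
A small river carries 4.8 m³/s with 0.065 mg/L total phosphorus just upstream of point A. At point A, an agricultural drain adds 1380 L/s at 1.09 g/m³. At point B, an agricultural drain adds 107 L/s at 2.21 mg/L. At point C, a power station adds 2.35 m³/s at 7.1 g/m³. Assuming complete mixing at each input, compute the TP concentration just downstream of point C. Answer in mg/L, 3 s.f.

1380 L/s = 1.38 m³/s.
After input A: C = (4.8·0.065 + 1.38·1.09) / 6.18 = 0.2939 mg/L.
107 L/s = 0.107 m³/s.
After input B: C = (6.18·0.2939 + 0.107·2.21) / 6.287 = 0.3265 mg/L.
After input C: C = (6.287·0.3265 + 2.35·7.1) / 8.637 = 2.169 mg/L.

2.17 mg/L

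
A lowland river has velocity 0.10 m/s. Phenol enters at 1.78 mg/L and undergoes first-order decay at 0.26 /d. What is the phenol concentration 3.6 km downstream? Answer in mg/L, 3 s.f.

Travel time t = 3.6 km / 0.10 m/s = 3600/0.10 = 3.6e+04 s = 0.4167 d.
First-order decay: C = 1.78·exp(−0.26·0.4167) = 1.78·0.8973 = 1.597 mg/L.

1.60 mg/L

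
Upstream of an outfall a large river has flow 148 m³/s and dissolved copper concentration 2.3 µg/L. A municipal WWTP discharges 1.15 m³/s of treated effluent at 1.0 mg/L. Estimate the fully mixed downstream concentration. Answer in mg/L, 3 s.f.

0.00999 mg/L

2.3 µg/L = 0.0023 mg/L.
By mass balance at complete mixing, C = (1.15·1 + 148·0.0023) / (1.15 + 148) = 1.49/149.2 = 0.009993 mg/L.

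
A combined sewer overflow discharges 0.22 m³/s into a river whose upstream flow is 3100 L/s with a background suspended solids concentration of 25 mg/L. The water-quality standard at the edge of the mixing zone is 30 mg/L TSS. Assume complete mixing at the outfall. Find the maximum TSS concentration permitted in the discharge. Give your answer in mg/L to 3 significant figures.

3100 L/s = 3.1 m³/s.
Mass balance: 30·3.32 = 0.22·Cₑ + 3.1·25.
Cₑ = (99.6 − 77.5) / 0.22 = 100.5 mg/L.

100 mg/L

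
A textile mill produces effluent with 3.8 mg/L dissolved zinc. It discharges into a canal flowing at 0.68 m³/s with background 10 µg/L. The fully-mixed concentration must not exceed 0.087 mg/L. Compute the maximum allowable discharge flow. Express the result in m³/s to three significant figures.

0.0141 m³/s

10 µg/L = 0.01 mg/L.
Mass balance at complete mixing: C_std·(Q_w + Q_r) = Q_w·C_e + Q_r·C_b.
Rearranging, Q_w = Q_r·(C_std − C_b)/(C_e − C_std) = 0.68·(0.087 − 0.01) / (3.8 − 0.087) = 0.0141 m³/s.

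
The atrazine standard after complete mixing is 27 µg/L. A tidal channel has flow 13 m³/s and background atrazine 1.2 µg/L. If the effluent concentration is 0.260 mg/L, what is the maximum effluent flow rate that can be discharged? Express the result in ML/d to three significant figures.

1.2 µg/L = 0.0012 mg/L.
27 µg/L = 0.027 mg/L.
Mass balance at complete mixing: C_std·(Q_w + Q_r) = Q_w·C_e + Q_r·C_b.
Rearranging, Q_w = Q_r·(C_std − C_b)/(C_e − C_std) = 13·(0.027 − 0.0012) / (0.26 − 0.027) = 1.439 m³/s.
= 124.4 ML/d.

124 ML/d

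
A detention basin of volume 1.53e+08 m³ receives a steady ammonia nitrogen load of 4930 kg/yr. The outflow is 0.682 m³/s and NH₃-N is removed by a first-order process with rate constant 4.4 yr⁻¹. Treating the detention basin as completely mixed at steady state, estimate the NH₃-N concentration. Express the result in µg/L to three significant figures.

Outflow Q = 0.682 m³/s × 3.156e+07 s/yr = 2.152e+07 m³/yr.
Steady-state CSTR mass balance: W = Q·C + k·V·C, so C = W/(Q + kV).
Q + kV = 2.152e+07 + 4.4·1.53e+08 = 6.947e+08 m³/yr.
C = 4930/6.947e+08 = 7.096e-06 kg/m³ = 0.007096 mg/L = 7.096 µg/L.

7.10 µg/L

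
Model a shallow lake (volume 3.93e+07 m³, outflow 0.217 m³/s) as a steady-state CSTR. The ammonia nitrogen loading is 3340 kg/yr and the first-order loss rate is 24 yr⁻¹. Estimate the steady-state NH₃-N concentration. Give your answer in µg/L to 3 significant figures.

3.52 µg/L

Outflow Q = 0.217 m³/s × 3.156e+07 s/yr = 6.848e+06 m³/yr.
Steady-state CSTR mass balance: W = Q·C + k·V·C, so C = W/(Q + kV).
Q + kV = 6.848e+06 + 24·3.93e+07 = 9.5e+08 m³/yr.
C = 3340/9.5e+08 = 3.516e-06 kg/m³ = 0.003516 mg/L = 3.516 µg/L.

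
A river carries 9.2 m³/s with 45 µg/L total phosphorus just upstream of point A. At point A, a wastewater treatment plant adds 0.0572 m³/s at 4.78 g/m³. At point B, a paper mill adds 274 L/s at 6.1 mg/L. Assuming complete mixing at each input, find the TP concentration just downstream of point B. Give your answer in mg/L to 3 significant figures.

0.247 mg/L

45 µg/L = 0.045 mg/L.
After input A: C = (9.2·0.045 + 0.0572·4.78) / 9.257 = 0.07426 mg/L.
274 L/s = 0.274 m³/s.
After input B: C = (9.257·0.07426 + 0.274·6.1) / 9.531 = 0.2475 mg/L.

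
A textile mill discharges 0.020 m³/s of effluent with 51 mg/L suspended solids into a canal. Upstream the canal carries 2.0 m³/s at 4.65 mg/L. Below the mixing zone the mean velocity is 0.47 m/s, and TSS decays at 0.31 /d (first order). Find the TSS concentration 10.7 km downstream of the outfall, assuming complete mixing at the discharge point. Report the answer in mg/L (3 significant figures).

4.71 mg/L

After complete mixing, C₀ = (0.02·51 + 2·4.65) / 2.02 = 5.109 mg/L.
Travel time t = 1.07e+04 m / 0.47 m/s = 2.277e+04 s = 0.2635 d.
C = 5.109·exp(−0.31·0.2635) = 5.109·0.9216 = 4.708 mg/L.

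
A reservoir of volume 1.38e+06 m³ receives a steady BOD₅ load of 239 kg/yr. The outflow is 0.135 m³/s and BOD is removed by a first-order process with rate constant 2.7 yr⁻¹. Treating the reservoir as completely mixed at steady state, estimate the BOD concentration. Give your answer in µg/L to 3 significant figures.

Outflow Q = 0.135 m³/s × 3.156e+07 s/yr = 4.26e+06 m³/yr.
Steady-state CSTR mass balance: W = Q·C + k·V·C, so C = W/(Q + kV).
Q + kV = 4.26e+06 + 2.7·1.38e+06 = 7.986e+06 m³/yr.
C = 239/7.986e+06 = 2.993e-05 kg/m³ = 0.02993 mg/L = 29.93 µg/L.

29.9 µg/L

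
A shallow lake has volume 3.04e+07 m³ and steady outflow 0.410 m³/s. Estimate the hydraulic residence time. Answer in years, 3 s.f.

2.35 yr

Q = 0.410 m³/s × 3.156e+07 s/yr = 1.294e+07 m³/yr.
Hydraulic residence time τ = V/Q = 3.04e+07/1.294e+07 = 2.35 yr.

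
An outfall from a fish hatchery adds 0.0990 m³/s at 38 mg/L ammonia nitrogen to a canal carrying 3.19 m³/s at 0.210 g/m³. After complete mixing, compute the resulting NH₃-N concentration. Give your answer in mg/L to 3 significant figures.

By mass balance at complete mixing, C = (0.099·38 + 3.19·0.21) / (0.099 + 3.19) = 4.432/3.289 = 1.347 mg/L.

1.35 mg/L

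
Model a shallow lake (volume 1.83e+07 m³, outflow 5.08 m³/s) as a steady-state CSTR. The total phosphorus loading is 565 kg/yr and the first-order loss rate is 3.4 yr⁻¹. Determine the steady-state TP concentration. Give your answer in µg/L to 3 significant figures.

2.54 µg/L

Outflow Q = 5.08 m³/s × 3.156e+07 s/yr = 1.603e+08 m³/yr.
Steady-state CSTR mass balance: W = Q·C + k·V·C, so C = W/(Q + kV).
Q + kV = 1.603e+08 + 3.4·1.83e+07 = 2.225e+08 m³/yr.
C = 565/2.225e+08 = 2.539e-06 kg/m³ = 0.002539 mg/L = 2.539 µg/L.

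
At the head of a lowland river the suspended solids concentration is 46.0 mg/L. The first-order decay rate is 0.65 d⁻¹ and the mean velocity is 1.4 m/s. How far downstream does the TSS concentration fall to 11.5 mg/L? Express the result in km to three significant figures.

258 km

From C = C₀·e^(−kt), t = ln(C₀/C)/k = ln(46.0/11.5)/0.65 = 1.386/0.65 = 2.133 d.
Distance = v·t = 1.4 m/s × 1.843e+05 s = 2.58e+05 m = 258 km.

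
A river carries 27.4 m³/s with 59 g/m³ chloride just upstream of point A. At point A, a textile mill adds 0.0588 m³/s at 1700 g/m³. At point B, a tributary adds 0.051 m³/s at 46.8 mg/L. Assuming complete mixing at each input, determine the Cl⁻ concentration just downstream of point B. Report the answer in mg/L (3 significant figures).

62.5 mg/L

After input A: C = (27.4·59 + 0.0588·1700) / 27.46 = 62.51 mg/L.
After input B: C = (27.46·62.51 + 0.051·46.8) / 27.51 = 62.48 mg/L.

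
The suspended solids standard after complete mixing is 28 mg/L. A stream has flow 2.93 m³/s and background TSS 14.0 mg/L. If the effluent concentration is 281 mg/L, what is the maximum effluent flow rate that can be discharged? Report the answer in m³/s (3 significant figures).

0.162 m³/s

Mass balance at complete mixing: C_std·(Q_w + Q_r) = Q_w·C_e + Q_r·C_b.
Rearranging, Q_w = Q_r·(C_std − C_b)/(C_e − C_std) = 2.93·(28 − 14) / (281 − 28) = 0.1621 m³/s.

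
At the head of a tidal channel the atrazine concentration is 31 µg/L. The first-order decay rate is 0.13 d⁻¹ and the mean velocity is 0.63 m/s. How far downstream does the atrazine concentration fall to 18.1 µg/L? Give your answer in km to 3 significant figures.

From C = C₀·e^(−kt), t = ln(C₀/C)/k = ln(31/18.1)/0.13 = 0.5381/0.13 = 4.139 d.
Distance = v·t = 0.63 m/s × 3.576e+05 s = 2.253e+05 m = 225.3 km.

225 km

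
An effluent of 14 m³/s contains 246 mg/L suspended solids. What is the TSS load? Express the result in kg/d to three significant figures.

Mass flux = Q·C = 14 m³/s × 246 g/m³ = 3444 g/s.
= 3444 g/s × 86.4 = 2.976e+05 kg/d.

298000 kg/d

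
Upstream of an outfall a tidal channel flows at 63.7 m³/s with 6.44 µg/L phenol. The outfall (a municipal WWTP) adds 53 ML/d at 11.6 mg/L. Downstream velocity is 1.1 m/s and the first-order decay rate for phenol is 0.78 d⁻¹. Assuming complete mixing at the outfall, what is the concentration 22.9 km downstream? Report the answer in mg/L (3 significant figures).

0.0970 mg/L

53 ML/d = 0.6134 m³/s.
6.44 µg/L = 0.00644 mg/L.
After complete mixing, C₀ = (0.6134·11.6 + 63.7·0.00644) / 64.31 = 0.117 mg/L.
Travel time t = 2.29e+04 m / 1.1 m/s = 2.082e+04 s = 0.241 d.
C = 0.117·exp(−0.78·0.241) = 0.117·0.8287 = 0.09697 mg/L.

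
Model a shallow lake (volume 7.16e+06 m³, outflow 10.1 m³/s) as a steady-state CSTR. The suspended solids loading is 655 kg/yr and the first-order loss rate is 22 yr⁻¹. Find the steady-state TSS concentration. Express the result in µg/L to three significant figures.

Outflow Q = 10.1 m³/s × 3.156e+07 s/yr = 3.187e+08 m³/yr.
Steady-state CSTR mass balance: W = Q·C + k·V·C, so C = W/(Q + kV).
Q + kV = 3.187e+08 + 22·7.16e+06 = 4.763e+08 m³/yr.
C = 655/4.763e+08 = 1.375e-06 kg/m³ = 0.001375 mg/L = 1.375 µg/L.

1.38 µg/L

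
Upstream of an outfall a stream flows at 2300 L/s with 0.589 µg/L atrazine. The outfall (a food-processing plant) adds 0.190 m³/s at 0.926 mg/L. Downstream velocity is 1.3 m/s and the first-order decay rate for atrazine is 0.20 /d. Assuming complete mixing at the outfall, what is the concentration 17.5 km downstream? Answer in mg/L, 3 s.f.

2300 L/s = 2.3 m³/s.
0.589 µg/L = 0.000589 mg/L.
After complete mixing, C₀ = (0.19·0.926 + 2.3·0.000589) / 2.49 = 0.0712 mg/L.
Travel time t = 1.75e+04 m / 1.3 m/s = 1.346e+04 s = 0.1558 d.
C = 0.0712·exp(−0.20·0.1558) = 0.0712·0.9693 = 0.06902 mg/L.

0.0690 mg/L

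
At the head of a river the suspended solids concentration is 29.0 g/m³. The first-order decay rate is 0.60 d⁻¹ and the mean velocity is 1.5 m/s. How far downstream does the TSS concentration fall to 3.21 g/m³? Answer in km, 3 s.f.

475 km

From C = C₀·e^(−kt), t = ln(C₀/C)/k = ln(29.0/3.21)/0.60 = 2.201/0.60 = 3.668 d.
Distance = v·t = 1.5 m/s × 3.169e+05 s = 4.754e+05 m = 475.4 km.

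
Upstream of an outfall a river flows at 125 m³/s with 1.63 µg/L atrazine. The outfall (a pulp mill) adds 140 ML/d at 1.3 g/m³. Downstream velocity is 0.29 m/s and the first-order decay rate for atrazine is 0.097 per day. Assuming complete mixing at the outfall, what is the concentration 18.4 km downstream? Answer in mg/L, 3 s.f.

0.0170 mg/L

140 ML/d = 1.62 m³/s.
1.63 µg/L = 0.00163 mg/L.
After complete mixing, C₀ = (1.62·1.3 + 125·0.00163) / 126.6 = 0.01825 mg/L.
Travel time t = 1.84e+04 m / 0.29 m/s = 6.345e+04 s = 0.7344 d.
C = 0.01825·exp(−0.097·0.7344) = 0.01825·0.9312 = 0.01699 mg/L.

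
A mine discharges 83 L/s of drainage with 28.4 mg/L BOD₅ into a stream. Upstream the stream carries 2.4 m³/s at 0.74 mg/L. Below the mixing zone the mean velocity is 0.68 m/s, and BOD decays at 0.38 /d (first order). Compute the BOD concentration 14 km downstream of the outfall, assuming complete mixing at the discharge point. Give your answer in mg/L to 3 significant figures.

83 L/s = 0.083 m³/s.
After complete mixing, C₀ = (0.083·28.4 + 2.4·0.74) / 2.483 = 1.665 mg/L.
Travel time t = 1.4e+04 m / 0.68 m/s = 2.059e+04 s = 0.2383 d.
C = 1.665·exp(−0.38·0.2383) = 1.665·0.9134 = 1.52 mg/L.

1.52 mg/L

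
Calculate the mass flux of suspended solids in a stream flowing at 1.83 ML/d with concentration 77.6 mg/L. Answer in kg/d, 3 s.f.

142 kg/d

1.83 ML/d = 0.02118 m³/s.
Mass flux = Q·C = 0.02118 m³/s × 77.6 g/m³ = 1.644 g/s.
= 1.644 g/s × 86.4 = 142 kg/d.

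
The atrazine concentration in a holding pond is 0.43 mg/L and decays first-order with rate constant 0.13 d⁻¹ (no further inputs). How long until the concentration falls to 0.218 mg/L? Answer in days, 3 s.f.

5.23 d

t = ln(C₀/C)/k = ln(0.43/0.218)/0.13 = 0.6793/0.13 = 5.225 d.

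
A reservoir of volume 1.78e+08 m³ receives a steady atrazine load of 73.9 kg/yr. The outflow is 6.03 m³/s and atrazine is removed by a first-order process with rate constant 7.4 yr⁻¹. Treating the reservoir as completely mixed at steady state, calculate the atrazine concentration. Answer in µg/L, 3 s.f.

Outflow Q = 6.03 m³/s × 3.156e+07 s/yr = 1.903e+08 m³/yr.
Steady-state CSTR mass balance: W = Q·C + k·V·C, so C = W/(Q + kV).
Q + kV = 1.903e+08 + 7.4·1.78e+08 = 1.507e+09 m³/yr.
C = 73.9/1.507e+09 = 4.902e-08 kg/m³ = 4.902e-05 mg/L = 0.04902 µg/L.

0.0490 µg/L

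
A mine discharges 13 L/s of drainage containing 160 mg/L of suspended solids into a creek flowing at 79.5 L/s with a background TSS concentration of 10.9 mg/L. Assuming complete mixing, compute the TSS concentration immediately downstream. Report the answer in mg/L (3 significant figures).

13 L/s = 0.013 m³/s.
79.5 L/s = 0.0795 m³/s.
Conservation of mass across the mixing zone: C = (0.013·160 + 0.0795·10.9) / (0.013 + 0.0795) = 2.947/0.0925 = 31.85 mg/L.

31.9 mg/L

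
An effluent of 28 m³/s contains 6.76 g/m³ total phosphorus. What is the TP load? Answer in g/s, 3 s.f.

Mass flux = Q·C = 28 m³/s × 6.76 g/m³ = 189.3 g/s.

189 g/s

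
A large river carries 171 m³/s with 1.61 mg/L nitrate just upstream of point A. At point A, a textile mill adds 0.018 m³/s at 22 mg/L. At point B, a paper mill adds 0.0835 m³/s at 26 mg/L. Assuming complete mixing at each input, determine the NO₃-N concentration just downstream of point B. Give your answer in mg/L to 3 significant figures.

1.62 mg/L

After input A: C = (171·1.61 + 0.018·22) / 171 = 1.612 mg/L.
After input B: C = (171·1.612 + 0.0835·26) / 171.1 = 1.624 mg/L.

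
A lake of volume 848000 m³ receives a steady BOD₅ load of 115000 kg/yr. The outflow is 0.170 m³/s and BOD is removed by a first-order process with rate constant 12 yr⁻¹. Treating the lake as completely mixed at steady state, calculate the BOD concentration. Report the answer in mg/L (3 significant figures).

7.40 mg/L

Outflow Q = 0.170 m³/s × 3.156e+07 s/yr = 5.365e+06 m³/yr.
Steady-state CSTR mass balance: W = Q·C + k·V·C, so C = W/(Q + kV).
Q + kV = 5.365e+06 + 12·848000 = 1.554e+07 m³/yr.
C = 115000/1.554e+07 = 0.0074 kg/m³ = 7.4 mg/L.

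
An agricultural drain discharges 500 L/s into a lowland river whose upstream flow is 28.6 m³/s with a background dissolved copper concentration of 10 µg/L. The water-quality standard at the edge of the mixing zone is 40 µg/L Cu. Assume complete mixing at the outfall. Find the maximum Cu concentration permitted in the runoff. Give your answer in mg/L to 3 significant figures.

500 L/s = 0.5 m³/s.
10 µg/L = 0.01 mg/L.
40 µg/L = 0.04 mg/L.
Mass balance: 0.04·29.1 = 0.5·Cₑ + 28.6·0.01.
Cₑ = (1.164 − 0.286) / 0.5 = 1.756 mg/L.

1.76 mg/L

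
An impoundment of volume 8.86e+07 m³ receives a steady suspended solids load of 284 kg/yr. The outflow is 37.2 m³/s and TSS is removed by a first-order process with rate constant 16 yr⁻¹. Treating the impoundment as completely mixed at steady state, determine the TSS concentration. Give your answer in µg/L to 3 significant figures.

Outflow Q = 37.2 m³/s × 3.156e+07 s/yr = 1.174e+09 m³/yr.
Steady-state CSTR mass balance: W = Q·C + k·V·C, so C = W/(Q + kV).
Q + kV = 1.174e+09 + 16·8.86e+07 = 2.592e+09 m³/yr.
C = 284/2.592e+09 = 1.096e-07 kg/m³ = 0.0001096 mg/L = 0.1096 µg/L.

0.110 µg/L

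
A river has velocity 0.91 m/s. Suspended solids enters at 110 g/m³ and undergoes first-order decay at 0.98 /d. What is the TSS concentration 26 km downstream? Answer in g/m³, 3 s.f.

Travel time t = 26 km / 0.91 m/s = 2.6e+04/0.91 = 2.857e+04 s = 0.3307 d.
First-order decay: C = 110·exp(−0.98·0.3307) = 110·0.7232 = 79.55 g/m³.

79.6 g/m³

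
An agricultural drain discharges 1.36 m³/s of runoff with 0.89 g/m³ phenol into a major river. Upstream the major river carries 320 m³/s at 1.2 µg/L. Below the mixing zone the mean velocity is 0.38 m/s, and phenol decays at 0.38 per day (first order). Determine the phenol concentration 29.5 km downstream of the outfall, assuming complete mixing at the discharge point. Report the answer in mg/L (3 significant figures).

1.2 µg/L = 0.0012 mg/L.
After complete mixing, C₀ = (1.36·0.89 + 320·0.0012) / 321.4 = 0.004961 mg/L.
Travel time t = 2.95e+04 m / 0.38 m/s = 7.763e+04 s = 0.8985 d.
C = 0.004961·exp(−0.38·0.8985) = 0.004961·0.7107 = 0.003526 mg/L.

0.00353 mg/L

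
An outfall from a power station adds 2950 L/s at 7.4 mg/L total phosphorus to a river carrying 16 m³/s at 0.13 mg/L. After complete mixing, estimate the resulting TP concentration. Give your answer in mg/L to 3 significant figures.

2950 L/s = 2.95 m³/s.
Conservation of mass across the mixing zone: C = (2.95·7.4 + 16·0.13) / (2.95 + 16) = 23.91/18.95 = 1.262 mg/L.

1.26 mg/L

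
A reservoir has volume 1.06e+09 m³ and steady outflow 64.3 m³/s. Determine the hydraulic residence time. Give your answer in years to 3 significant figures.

0.522 yr

Q = 64.3 m³/s × 3.156e+07 s/yr = 2.029e+09 m³/yr.
Hydraulic residence time τ = V/Q = 1.06e+09/2.029e+09 = 0.5224 yr.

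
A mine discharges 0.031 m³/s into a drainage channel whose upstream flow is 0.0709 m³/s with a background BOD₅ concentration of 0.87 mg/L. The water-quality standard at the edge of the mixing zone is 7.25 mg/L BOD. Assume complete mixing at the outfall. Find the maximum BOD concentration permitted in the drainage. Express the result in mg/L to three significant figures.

Mass balance: 7.25·0.1019 = 0.031·Cₑ + 0.0709·0.87.
Cₑ = (0.7388 − 0.06168) / 0.031 = 21.84 mg/L.

21.8 mg/L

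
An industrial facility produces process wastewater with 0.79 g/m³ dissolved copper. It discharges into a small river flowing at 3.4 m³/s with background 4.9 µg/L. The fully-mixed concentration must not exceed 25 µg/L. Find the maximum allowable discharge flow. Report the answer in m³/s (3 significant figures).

0.0893 m³/s

4.9 µg/L = 0.0049 mg/L.
25 µg/L = 0.025 mg/L.
Mass balance at complete mixing: C_std·(Q_w + Q_r) = Q_w·C_e + Q_r·C_b.
Rearranging, Q_w = Q_r·(C_std − C_b)/(C_e − C_std) = 3.4·(0.025 − 0.0049) / (0.79 − 0.025) = 0.08933 m³/s.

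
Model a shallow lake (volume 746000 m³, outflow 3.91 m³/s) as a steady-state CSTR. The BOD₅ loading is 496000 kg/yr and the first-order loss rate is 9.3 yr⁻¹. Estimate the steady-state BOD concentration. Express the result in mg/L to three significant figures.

Outflow Q = 3.91 m³/s × 3.156e+07 s/yr = 1.234e+08 m³/yr.
Steady-state CSTR mass balance: W = Q·C + k·V·C, so C = W/(Q + kV).
Q + kV = 1.234e+08 + 9.3·746000 = 1.303e+08 m³/yr.
C = 496000/1.303e+08 = 0.003806 kg/m³ = 3.806 mg/L.

3.81 mg/L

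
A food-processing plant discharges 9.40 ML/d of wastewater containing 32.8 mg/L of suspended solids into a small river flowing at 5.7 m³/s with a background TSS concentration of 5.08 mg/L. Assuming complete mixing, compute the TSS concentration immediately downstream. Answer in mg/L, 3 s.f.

5.60 mg/L

9.40 ML/d = 0.1088 m³/s.
By mass balance at complete mixing, C = (0.1088·32.8 + 5.7·5.08) / (0.1088 + 5.7) = 32.52/5.809 = 5.599 mg/L.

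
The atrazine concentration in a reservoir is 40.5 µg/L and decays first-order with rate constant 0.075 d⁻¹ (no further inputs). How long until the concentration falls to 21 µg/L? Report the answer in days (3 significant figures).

t = ln(C₀/C)/k = ln(40.5/21)/0.075 = 0.6568/0.075 = 8.757 d.

8.76 d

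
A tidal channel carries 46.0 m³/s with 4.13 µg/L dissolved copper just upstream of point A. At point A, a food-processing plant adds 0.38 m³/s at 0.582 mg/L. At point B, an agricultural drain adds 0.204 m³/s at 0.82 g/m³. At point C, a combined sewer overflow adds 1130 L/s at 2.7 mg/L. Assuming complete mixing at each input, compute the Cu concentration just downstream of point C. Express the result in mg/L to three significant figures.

0.0761 mg/L

4.13 µg/L = 0.00413 mg/L.
After input A: C = (46·0.00413 + 0.38·0.582) / 46.38 = 0.008865 mg/L.
After input B: C = (46.38·0.008865 + 0.204·0.82) / 46.58 = 0.01242 mg/L.
1130 L/s = 1.13 m³/s.
After input C: C = (46.58·0.01242 + 1.13·2.7) / 47.71 = 0.07607 mg/L.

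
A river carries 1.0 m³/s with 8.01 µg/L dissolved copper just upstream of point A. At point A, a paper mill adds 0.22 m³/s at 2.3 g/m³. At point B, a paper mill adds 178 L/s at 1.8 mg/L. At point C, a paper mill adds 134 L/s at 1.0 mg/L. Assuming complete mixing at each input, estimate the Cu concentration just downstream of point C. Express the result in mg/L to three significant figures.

8.01 µg/L = 0.00801 mg/L.
After input A: C = (1·0.00801 + 0.22·2.3) / 1.22 = 0.4213 mg/L.
178 L/s = 0.178 m³/s.
After input B: C = (1.22·0.4213 + 0.178·1.8) / 1.398 = 0.5969 mg/L.
134 L/s = 0.134 m³/s.
After input C: C = (1.398·0.5969 + 0.134·1) / 1.532 = 0.6321 mg/L.

0.632 mg/L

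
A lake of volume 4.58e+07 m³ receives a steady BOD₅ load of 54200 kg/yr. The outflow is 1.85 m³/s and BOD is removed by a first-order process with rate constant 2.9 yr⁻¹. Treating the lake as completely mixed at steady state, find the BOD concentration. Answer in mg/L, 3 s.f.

Outflow Q = 1.85 m³/s × 3.156e+07 s/yr = 5.838e+07 m³/yr.
Steady-state CSTR mass balance: W = Q·C + k·V·C, so C = W/(Q + kV).
Q + kV = 5.838e+07 + 2.9·4.58e+07 = 1.912e+08 m³/yr.
C = 54200/1.912e+08 = 0.0002835 kg/m³ = 0.2835 mg/L.

0.283 mg/L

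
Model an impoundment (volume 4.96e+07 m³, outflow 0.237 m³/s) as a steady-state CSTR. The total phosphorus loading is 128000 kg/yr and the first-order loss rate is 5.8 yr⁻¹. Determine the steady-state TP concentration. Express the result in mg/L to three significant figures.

Outflow Q = 0.237 m³/s × 3.156e+07 s/yr = 7.479e+06 m³/yr.
Steady-state CSTR mass balance: W = Q·C + k·V·C, so C = W/(Q + kV).
Q + kV = 7.479e+06 + 5.8·4.96e+07 = 2.952e+08 m³/yr.
C = 128000/2.952e+08 = 0.0004337 kg/m³ = 0.4337 mg/L.

0.434 mg/L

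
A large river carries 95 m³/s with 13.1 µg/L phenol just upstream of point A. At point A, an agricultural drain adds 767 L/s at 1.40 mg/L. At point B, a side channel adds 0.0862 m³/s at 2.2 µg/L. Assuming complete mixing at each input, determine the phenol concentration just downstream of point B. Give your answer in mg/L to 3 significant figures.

13.1 µg/L = 0.0131 mg/L.
767 L/s = 0.767 m³/s.
After input A: C = (95·0.0131 + 0.767·1.4) / 95.77 = 0.02421 mg/L.
2.2 µg/L = 0.0022 mg/L.
After input B: C = (95.77·0.02421 + 0.0862·0.0022) / 95.85 = 0.02419 mg/L.

0.0242 mg/L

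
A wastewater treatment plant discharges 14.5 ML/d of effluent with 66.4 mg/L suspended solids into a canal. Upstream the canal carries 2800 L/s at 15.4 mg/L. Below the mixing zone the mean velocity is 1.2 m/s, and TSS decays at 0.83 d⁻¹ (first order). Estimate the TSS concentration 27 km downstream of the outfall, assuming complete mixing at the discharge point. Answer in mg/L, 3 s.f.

14.7 mg/L

14.5 ML/d = 0.1678 m³/s.
2800 L/s = 2.8 m³/s.
After complete mixing, C₀ = (0.1678·66.4 + 2.8·15.4) / 2.968 = 18.28 mg/L.
Travel time t = 2.7e+04 m / 1.2 m/s = 2.25e+04 s = 0.2604 d.
C = 18.28·exp(−0.83·0.2604) = 18.28·0.8056 = 14.73 mg/L.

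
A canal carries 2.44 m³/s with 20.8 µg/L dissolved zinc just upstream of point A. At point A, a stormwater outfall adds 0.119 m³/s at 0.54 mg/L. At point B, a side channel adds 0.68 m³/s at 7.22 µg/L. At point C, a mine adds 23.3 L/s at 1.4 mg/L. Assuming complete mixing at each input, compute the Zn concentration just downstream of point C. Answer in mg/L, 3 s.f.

20.8 µg/L = 0.0208 mg/L.
After input A: C = (2.44·0.0208 + 0.119·0.54) / 2.559 = 0.04494 mg/L.
7.22 µg/L = 0.00722 mg/L.
After input B: C = (2.559·0.04494 + 0.68·0.00722) / 3.239 = 0.03702 mg/L.
23.3 L/s = 0.0233 m³/s.
After input C: C = (3.239·0.03702 + 0.0233·1.4) / 3.262 = 0.04676 mg/L.

0.0468 mg/L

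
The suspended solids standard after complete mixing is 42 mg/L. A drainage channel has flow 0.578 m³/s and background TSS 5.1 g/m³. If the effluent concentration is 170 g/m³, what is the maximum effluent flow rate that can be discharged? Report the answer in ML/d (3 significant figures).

Mass balance at complete mixing: C_std·(Q_w + Q_r) = Q_w·C_e + Q_r·C_b.
Rearranging, Q_w = Q_r·(C_std − C_b)/(C_e − C_std) = 0.578·(42 − 5.1) / (170 − 42) = 0.1666 m³/s.
= 14.4 ML/d.

14.4 ML/d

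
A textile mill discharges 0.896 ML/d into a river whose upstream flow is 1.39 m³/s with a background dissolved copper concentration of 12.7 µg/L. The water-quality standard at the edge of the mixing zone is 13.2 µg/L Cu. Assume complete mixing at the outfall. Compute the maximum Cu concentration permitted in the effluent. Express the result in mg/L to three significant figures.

0.896 ML/d = 0.01037 m³/s.
12.7 µg/L = 0.0127 mg/L.
13.2 µg/L = 0.0132 mg/L.
Mass balance: 0.0132·1.4 = 0.01037·Cₑ + 1.39·0.0127.
Cₑ = (0.01848 − 0.01765) / 0.01037 = 0.08022 mg/L.

0.0802 mg/L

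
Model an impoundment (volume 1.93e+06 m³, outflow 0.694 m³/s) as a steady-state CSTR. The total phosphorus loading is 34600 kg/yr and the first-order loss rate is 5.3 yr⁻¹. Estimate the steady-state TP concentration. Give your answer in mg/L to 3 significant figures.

Outflow Q = 0.694 m³/s × 3.156e+07 s/yr = 2.19e+07 m³/yr.
Steady-state CSTR mass balance: W = Q·C + k·V·C, so C = W/(Q + kV).
Q + kV = 2.19e+07 + 5.3·1.93e+06 = 3.213e+07 m³/yr.
C = 34600/3.213e+07 = 0.001077 kg/m³ = 1.077 mg/L.

1.08 mg/L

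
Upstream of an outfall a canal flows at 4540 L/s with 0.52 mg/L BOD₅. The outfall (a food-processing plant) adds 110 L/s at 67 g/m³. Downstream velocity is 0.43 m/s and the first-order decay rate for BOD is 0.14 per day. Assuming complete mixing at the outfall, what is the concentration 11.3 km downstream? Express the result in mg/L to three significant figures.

110 L/s = 0.11 m³/s.
4540 L/s = 4.54 m³/s.
After complete mixing, C₀ = (0.11·67 + 4.54·0.52) / 4.65 = 2.093 mg/L.
Travel time t = 1.13e+04 m / 0.43 m/s = 2.628e+04 s = 0.3042 d.
C = 2.093·exp(−0.14·0.3042) = 2.093·0.9583 = 2.005 mg/L.

2.01 mg/L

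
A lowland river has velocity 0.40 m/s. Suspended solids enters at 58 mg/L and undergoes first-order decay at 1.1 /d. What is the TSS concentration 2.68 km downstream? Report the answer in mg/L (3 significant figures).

53.3 mg/L

Travel time t = 2.68 km / 0.40 m/s = 2680/0.40 = 6700 s = 0.07755 d.
First-order decay: C = 58·exp(−1.1·0.07755) = 58·0.9182 = 53.26 mg/L.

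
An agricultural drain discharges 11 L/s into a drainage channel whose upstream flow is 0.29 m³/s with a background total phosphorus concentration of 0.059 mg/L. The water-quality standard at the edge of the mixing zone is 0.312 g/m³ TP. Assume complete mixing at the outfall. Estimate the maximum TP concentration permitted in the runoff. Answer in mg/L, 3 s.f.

6.98 mg/L

11 L/s = 0.011 m³/s.
Mass balance: 0.312·0.301 = 0.011·Cₑ + 0.29·0.059.
Cₑ = (0.09391 − 0.01711) / 0.011 = 6.982 mg/L.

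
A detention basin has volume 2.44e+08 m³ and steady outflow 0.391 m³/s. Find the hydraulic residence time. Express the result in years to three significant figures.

Q = 0.391 m³/s × 3.156e+07 s/yr = 1.234e+07 m³/yr.
Hydraulic residence time τ = V/Q = 2.44e+08/1.234e+07 = 19.77 yr.

19.8 yr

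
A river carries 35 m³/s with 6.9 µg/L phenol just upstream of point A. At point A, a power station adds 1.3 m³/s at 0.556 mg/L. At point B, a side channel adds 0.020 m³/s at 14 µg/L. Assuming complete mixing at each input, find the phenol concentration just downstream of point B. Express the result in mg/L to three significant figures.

0.0266 mg/L

6.9 µg/L = 0.0069 mg/L.
After input A: C = (35·0.0069 + 1.3·0.556) / 36.3 = 0.02656 mg/L.
14 µg/L = 0.014 mg/L.
After input B: C = (36.3·0.02656 + 0.02·0.014) / 36.32 = 0.02656 mg/L.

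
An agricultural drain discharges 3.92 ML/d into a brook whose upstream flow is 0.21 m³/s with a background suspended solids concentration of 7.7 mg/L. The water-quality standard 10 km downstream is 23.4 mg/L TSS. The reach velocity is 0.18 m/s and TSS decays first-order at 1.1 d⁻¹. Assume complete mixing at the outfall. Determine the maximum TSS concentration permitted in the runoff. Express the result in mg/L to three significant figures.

232 mg/L

3.92 ML/d = 0.04537 m³/s.
Travel time to the compliance point: t = 1e+04/0.18 = 5.556e+04 s = 0.643 d; decay factor exp(−1.1·0.643) = 0.493.
So the concentration just after mixing may be at most 23.4/0.493 = 47.47 mg/L.
Mass balance: 47.47·0.2554 = 0.04537·Cₑ + 0.21·7.7.
Cₑ = (12.12 − 1.617) / 0.04537 = 231.5 mg/L.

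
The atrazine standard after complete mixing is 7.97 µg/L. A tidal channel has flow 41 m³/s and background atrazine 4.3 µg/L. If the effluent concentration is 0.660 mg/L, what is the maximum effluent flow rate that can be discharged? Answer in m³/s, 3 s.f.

0.231 m³/s

4.3 µg/L = 0.0043 mg/L.
7.97 µg/L = 0.00797 mg/L.
Mass balance at complete mixing: C_std·(Q_w + Q_r) = Q_w·C_e + Q_r·C_b.
Rearranging, Q_w = Q_r·(C_std − C_b)/(C_e − C_std) = 41·(0.00797 − 0.0043) / (0.66 − 0.00797) = 0.2308 m³/s.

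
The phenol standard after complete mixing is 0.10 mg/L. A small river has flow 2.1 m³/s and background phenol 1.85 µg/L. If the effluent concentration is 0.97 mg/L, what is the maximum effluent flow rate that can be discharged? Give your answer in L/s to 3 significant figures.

1.85 µg/L = 0.00185 mg/L.
Mass balance at complete mixing: C_std·(Q_w + Q_r) = Q_w·C_e + Q_r·C_b.
Rearranging, Q_w = Q_r·(C_std − C_b)/(C_e − C_std) = 2.1·(0.1 − 0.00185) / (0.97 − 0.1) = 0.2369 m³/s.
= 236.9 L/s.

237 L/s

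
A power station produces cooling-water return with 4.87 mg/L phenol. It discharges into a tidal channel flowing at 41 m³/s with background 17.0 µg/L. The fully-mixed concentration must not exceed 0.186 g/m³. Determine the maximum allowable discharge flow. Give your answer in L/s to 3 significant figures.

17.0 µg/L = 0.017 mg/L.
Mass balance at complete mixing: C_std·(Q_w + Q_r) = Q_w·C_e + Q_r·C_b.
Rearranging, Q_w = Q_r·(C_std − C_b)/(C_e − C_std) = 41·(0.186 − 0.017) / (4.87 − 0.186) = 1.479 m³/s.
= 1479 L/s.

1480 L/s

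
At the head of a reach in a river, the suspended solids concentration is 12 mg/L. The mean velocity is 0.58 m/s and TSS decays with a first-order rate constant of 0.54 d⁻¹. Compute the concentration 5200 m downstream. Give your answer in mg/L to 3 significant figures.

11.3 mg/L

Travel time t = 5200 m / 0.58 m/s = 5200/0.58 = 8966 s = 0.1038 d.
First-order decay: C = 12·exp(−0.54·0.1038) = 12·0.9455 = 11.35 mg/L.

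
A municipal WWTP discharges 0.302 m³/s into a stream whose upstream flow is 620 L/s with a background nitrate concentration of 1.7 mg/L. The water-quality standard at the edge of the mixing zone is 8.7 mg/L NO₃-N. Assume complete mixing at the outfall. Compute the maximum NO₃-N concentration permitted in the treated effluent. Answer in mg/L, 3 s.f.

23.1 mg/L

620 L/s = 0.62 m³/s.
Mass balance: 8.7·0.922 = 0.302·Cₑ + 0.62·1.7.
Cₑ = (8.021 − 1.054) / 0.302 = 23.07 mg/L.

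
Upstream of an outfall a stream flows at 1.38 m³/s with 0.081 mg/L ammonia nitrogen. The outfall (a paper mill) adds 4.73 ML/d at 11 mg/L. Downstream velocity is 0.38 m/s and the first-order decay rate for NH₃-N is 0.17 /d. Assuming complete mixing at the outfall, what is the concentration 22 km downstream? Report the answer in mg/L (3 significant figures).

4.73 ML/d = 0.05475 m³/s.
After complete mixing, C₀ = (0.05475·11 + 1.38·0.081) / 1.435 = 0.4976 mg/L.
Travel time t = 2.2e+04 m / 0.38 m/s = 5.789e+04 s = 0.6701 d.
C = 0.4976·exp(−0.17·0.6701) = 0.4976·0.8923 = 0.4441 mg/L.

0.444 mg/L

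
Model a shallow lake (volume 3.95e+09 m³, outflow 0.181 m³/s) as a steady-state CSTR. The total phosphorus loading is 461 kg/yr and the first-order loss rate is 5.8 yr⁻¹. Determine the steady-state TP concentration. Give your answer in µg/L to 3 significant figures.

Outflow Q = 0.181 m³/s × 3.156e+07 s/yr = 5.712e+06 m³/yr.
Steady-state CSTR mass balance: W = Q·C + k·V·C, so C = W/(Q + kV).
Q + kV = 5.712e+06 + 5.8·3.95e+09 = 2.292e+10 m³/yr.
C = 461/2.292e+10 = 2.012e-08 kg/m³ = 2.012e-05 mg/L = 0.02012 µg/L.

0.0201 µg/L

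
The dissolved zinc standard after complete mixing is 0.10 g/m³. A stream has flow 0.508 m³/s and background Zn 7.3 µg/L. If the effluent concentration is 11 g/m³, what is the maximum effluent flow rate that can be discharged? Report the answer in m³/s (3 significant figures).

0.00432 m³/s

7.3 µg/L = 0.0073 mg/L.
Mass balance at complete mixing: C_std·(Q_w + Q_r) = Q_w·C_e + Q_r·C_b.
Rearranging, Q_w = Q_r·(C_std − C_b)/(C_e − C_std) = 0.508·(0.1 − 0.0073) / (11 − 0.1) = 0.00432 m³/s.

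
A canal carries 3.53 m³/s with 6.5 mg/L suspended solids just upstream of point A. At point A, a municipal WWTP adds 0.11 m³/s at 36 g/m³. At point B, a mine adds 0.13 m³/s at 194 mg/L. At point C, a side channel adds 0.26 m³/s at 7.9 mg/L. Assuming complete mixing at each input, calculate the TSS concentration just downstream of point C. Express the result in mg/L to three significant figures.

13.4 mg/L

After input A: C = (3.53·6.5 + 0.11·36) / 3.64 = 7.391 mg/L.
After input B: C = (3.64·7.391 + 0.13·194) / 3.77 = 13.83 mg/L.
After input C: C = (3.77·13.83 + 0.26·7.9) / 4.03 = 13.44 mg/L.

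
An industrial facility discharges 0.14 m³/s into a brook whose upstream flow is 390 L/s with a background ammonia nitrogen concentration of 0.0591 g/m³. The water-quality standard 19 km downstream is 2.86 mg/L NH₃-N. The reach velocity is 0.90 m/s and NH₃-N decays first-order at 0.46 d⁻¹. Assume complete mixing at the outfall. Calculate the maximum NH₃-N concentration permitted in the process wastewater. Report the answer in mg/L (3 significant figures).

12.0 mg/L

390 L/s = 0.39 m³/s.
Travel time to the compliance point: t = 1.9e+04/0.90 = 2.111e+04 s = 0.2443 d; decay factor exp(−0.46·0.2443) = 0.8937.
So the concentration just after mixing may be at most 2.86/0.8937 = 3.2 mg/L.
Mass balance: 3.2·0.53 = 0.14·Cₑ + 0.39·0.0591.
Cₑ = (1.696 − 0.02305) / 0.14 = 11.95 mg/L.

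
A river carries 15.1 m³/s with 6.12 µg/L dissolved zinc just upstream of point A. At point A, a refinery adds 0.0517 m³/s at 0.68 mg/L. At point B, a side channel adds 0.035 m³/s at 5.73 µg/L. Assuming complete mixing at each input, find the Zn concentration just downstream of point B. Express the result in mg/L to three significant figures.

0.00841 mg/L

6.12 µg/L = 0.00612 mg/L.
After input A: C = (15.1·0.00612 + 0.0517·0.68) / 15.15 = 0.008419 mg/L.
5.73 µg/L = 0.00573 mg/L.
After input B: C = (15.15·0.008419 + 0.035·0.00573) / 15.19 = 0.008413 mg/L.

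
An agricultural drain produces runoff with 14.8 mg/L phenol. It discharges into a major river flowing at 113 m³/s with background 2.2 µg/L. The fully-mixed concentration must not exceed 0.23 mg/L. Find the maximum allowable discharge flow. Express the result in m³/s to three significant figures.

1.77 m³/s

2.2 µg/L = 0.0022 mg/L.
Mass balance at complete mixing: C_std·(Q_w + Q_r) = Q_w·C_e + Q_r·C_b.
Rearranging, Q_w = Q_r·(C_std − C_b)/(C_e − C_std) = 113·(0.23 − 0.0022) / (14.8 − 0.23) = 1.767 m³/s.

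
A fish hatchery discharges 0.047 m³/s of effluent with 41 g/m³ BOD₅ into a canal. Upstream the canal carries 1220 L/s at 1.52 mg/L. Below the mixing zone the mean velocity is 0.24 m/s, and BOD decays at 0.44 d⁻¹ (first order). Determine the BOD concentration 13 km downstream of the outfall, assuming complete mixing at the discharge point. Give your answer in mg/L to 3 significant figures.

1220 L/s = 1.22 m³/s.
After complete mixing, C₀ = (0.047·41 + 1.22·1.52) / 1.267 = 2.985 mg/L.
Travel time t = 1.3e+04 m / 0.24 m/s = 5.417e+04 s = 0.6269 d.
C = 2.985·exp(−0.44·0.6269) = 2.985·0.7589 = 2.265 mg/L.

2.27 mg/L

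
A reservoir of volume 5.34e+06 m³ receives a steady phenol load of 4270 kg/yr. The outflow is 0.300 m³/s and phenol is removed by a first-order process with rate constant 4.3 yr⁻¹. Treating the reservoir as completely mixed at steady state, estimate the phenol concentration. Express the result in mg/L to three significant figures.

0.132 mg/L

Outflow Q = 0.300 m³/s × 3.156e+07 s/yr = 9.467e+06 m³/yr.
Steady-state CSTR mass balance: W = Q·C + k·V·C, so C = W/(Q + kV).
Q + kV = 9.467e+06 + 4.3·5.34e+06 = 3.243e+07 m³/yr.
C = 4270/3.243e+07 = 0.0001317 kg/m³ = 0.1317 mg/L.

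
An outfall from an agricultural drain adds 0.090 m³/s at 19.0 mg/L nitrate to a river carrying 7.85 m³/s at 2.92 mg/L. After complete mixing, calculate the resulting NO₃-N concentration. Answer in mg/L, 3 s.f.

Flow-weighted mixing gives C = (0.09·19 + 7.85·2.92) / (0.09 + 7.85) = 24.63/7.94 = 3.102 mg/L.

3.10 mg/L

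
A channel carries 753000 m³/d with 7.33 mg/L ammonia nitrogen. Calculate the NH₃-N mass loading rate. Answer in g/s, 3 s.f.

63.9 g/s

753000 m³/d = 8.715 m³/s.
Mass flux = Q·C = 8.715 m³/s × 7.33 g/m³ = 63.88 g/s.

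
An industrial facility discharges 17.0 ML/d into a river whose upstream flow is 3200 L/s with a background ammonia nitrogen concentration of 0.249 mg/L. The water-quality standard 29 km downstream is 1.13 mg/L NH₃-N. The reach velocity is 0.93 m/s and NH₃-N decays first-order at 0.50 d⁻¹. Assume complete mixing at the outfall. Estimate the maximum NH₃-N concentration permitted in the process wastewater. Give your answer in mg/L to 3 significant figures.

17.0 ML/d = 0.1968 m³/s.
3200 L/s = 3.2 m³/s.
Travel time to the compliance point: t = 2.9e+04/0.93 = 3.118e+04 s = 0.3609 d; decay factor exp(−0.50·0.3609) = 0.8349.
So the concentration just after mixing may be at most 1.13/0.8349 = 1.353 mg/L.
Mass balance: 1.353·3.397 = 0.1968·Cₑ + 3.2·0.249.
Cₑ = (4.597 − 0.7968) / 0.1968 = 19.32 mg/L.

19.3 mg/L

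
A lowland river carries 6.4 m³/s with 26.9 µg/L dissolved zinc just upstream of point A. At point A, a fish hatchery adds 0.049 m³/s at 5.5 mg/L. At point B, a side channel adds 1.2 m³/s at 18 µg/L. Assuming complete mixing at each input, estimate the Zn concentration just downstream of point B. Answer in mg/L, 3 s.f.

0.0606 mg/L

26.9 µg/L = 0.0269 mg/L.
After input A: C = (6.4·0.0269 + 0.049·5.5) / 6.449 = 0.06849 mg/L.
18 µg/L = 0.018 mg/L.
After input B: C = (6.449·0.06849 + 1.2·0.018) / 7.649 = 0.06056 mg/L.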